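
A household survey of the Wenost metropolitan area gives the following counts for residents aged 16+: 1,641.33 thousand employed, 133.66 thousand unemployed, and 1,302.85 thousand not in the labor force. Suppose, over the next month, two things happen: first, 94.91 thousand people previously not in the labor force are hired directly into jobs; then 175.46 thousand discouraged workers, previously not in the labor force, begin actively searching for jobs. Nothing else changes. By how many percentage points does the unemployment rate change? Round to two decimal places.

The unemployment rate changes by +7.58 percentage points.

Initially, labor force = 1,641.33 + 133.66 = 1,774.99 thousand, so u = 133.66/1,774.99 = 7.53%.
After the first change, employed and labor force both rise by 94.91; unemployed unchanged → E = 1,736.24, U = 133.66, labor force = 1,869.90 thousand.
After the second change, unemployed and labor force both rise by 175.46 → E = 1,736.24, U = 309.12, labor force = 2,045.36 thousand.
New unemployment rate = 309.12 / 2,045.36 = 15.11%.
Change = 15.11% − 7.53% = +7.58 percentage points.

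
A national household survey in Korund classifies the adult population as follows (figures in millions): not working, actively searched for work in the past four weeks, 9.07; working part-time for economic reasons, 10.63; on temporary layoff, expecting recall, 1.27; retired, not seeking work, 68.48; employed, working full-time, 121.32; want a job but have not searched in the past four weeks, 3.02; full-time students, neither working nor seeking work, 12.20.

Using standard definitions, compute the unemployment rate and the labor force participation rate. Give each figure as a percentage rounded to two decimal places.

Unemployment rate ≈ 7.27%; labor force participation rate ≈ 62.96%.

Employed = 10.63 + 121.32 = 131.95 million (anyone who worked, including part-time for economic reasons, counts as employed).
Unemployed = 9.07 + 1.27 = 10.34 million (jobless and actively searching, or on temporary layoff).
Labor force = 131.95 + 10.34 = 142.29 million.
Not in labor force = 68.48 + 3.02 + 12.20 = 83.70 million (those not working and not actively searching are outside the labor force — including those who want a job but have given up searching).
Civilian working-age population = 142.29 + 83.70 = 225.99 million.
Unemployment rate = 10.34 / 142.29 = 7.27%.
Labor force participation rate = 142.29 / 225.99 = 62.96%.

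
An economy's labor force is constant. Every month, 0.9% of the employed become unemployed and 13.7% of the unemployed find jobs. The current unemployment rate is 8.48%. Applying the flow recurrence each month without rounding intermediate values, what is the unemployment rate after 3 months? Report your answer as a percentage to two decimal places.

With a fixed labor force, u_{t+1} = u_t + s·(1−u_t) − f·u_t = u_t·(1−s−f) + s.
Here 1−s−f = 0.854 and s = 0.009.
u_1 = 0.084800 × 0.854 + 0.009 = 0.081419.
u_2 = 0.081419 × 0.854 + 0.009 = 0.078532.
u_3 = 0.078532 × 0.854 + 0.009 = 0.076066.

Unemployment rate after three months ≈ 7.61%.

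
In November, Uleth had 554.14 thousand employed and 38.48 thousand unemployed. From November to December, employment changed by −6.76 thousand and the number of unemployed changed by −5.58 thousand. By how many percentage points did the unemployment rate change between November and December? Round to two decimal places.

The unemployment rate changed by −0.82 percentage points.

November: labor force = 554.14 + 38.48 = 592.62; u = 38.48/592.62 = 6.49%.
December: labor force = 547.38 + 32.90 = 580.28; u = 32.90/580.28 = 5.67%.
Change = 5.67% − 6.49% = −0.82 pp.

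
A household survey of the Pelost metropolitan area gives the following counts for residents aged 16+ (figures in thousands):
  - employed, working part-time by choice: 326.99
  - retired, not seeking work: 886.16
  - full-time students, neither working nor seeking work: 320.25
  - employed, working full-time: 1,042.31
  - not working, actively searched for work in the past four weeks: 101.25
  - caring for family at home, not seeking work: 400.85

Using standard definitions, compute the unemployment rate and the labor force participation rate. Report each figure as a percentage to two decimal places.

Unemployment rate ≈ 6.89%; labor force participation rate ≈ 47.78%.

Employed = 326.99 + 1,042.31 = 1,369.30 thousand.
Unemployed = 101.25 thousand.
Labor force = 1,369.30 + 101.25 = 1,470.55 thousand.
Not in labor force = 886.16 + 320.25 + 400.85 = 1,607.26 thousand (those not working and not actively searching are outside the labor force).
Civilian working-age population = 1,470.55 + 1,607.26 = 3,077.81 thousand.
Unemployment rate = 101.25 / 1,470.55 = 6.89%.
Labor force participation rate = 1,470.55 / 3,077.81 = 47.78%.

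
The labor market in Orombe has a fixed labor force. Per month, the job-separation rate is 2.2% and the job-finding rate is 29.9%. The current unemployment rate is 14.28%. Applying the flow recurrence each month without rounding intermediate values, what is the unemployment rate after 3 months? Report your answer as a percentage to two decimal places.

With a fixed labor force, u_{t+1} = u_t + s·(1−u_t) − f·u_t = u_t·(1−s−f) + s.
Here 1−s−f = 0.679 and s = 0.022.
u_1 = 0.142800 × 0.679 + 0.022 = 0.118961.
u_2 = 0.118961 × 0.679 + 0.022 = 0.102775.
u_3 = 0.102775 × 0.679 + 0.022 = 0.091784.

Unemployment rate after three months ≈ 9.18%.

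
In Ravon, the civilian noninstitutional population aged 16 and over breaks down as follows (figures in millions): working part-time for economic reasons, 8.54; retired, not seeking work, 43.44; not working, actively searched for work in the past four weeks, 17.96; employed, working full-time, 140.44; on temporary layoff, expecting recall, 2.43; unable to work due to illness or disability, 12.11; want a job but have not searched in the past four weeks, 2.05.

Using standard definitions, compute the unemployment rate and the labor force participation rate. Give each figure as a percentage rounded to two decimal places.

Employed = 8.54 + 140.44 = 148.98 million (anyone who worked, including part-time for economic reasons, counts as employed).
Unemployed = 17.96 + 2.43 = 20.39 million (jobless and actively searching, or on temporary layoff).
Labor force = 148.98 + 20.39 = 169.37 million.
Not in labor force = 43.44 + 12.11 + 2.05 = 57.60 million (those not working and not actively searching are outside the labor force — including those who want a job but have given up searching).
Civilian working-age population = 169.37 + 57.60 = 226.97 million.
Unemployment rate = 20.39 / 169.37 = 12.04%.
Labor force participation rate = 169.37 / 226.97 = 74.62%.

Unemployment rate ≈ 12.04%; labor force participation rate ≈ 74.62%.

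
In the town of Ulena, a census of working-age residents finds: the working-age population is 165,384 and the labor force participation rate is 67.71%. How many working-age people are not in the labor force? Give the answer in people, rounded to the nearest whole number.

Share not in the labor force = 1 − 0.6771 = 0.3229.
Not in labor force = 0.3229 × 165,384 ≈ 53,402.

About 53,402 are not in the labor force.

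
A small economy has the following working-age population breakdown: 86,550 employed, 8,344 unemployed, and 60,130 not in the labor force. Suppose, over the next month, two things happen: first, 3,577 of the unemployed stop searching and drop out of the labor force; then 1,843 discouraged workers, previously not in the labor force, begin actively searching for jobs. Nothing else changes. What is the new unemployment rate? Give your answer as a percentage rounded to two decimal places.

New unemployment rate ≈ 7.10%.

Initially, labor force = 86,550 + 8,344 = 94,894, so u = 8,344/94,894 = 8.79%.
After the first change, unemployed and labor force both fall by 3,577 → E = 86,550, U = 4,767, labor force = 91,317.
After the second change, unemployed and labor force both rise by 1,843 → E = 86,550, U = 6,610, labor force = 93,160.
New unemployment rate = 6,610 / 93,160 = 7.10%.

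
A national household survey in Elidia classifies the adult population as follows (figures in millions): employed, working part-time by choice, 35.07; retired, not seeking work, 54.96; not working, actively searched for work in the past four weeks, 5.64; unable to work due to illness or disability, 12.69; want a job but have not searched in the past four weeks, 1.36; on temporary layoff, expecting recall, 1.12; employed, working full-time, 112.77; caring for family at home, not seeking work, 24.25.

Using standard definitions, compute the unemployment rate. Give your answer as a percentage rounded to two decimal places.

Employed = 35.07 + 112.77 = 147.84 million.
Unemployed = 5.64 + 1.12 = 6.76 million (jobless and actively searching, or on temporary layoff).
Labor force = 147.84 + 6.76 = 154.60 million.
Unemployment rate = 6.76 / 154.60 = 4.37%.

Unemployment rate ≈ 4.37%.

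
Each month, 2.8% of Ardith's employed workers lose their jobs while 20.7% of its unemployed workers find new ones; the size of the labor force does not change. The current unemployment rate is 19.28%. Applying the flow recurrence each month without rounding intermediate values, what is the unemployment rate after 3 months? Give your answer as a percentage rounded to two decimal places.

Unemployment rate after three months ≈ 15.21%.

With a fixed labor force, u_{t+1} = u_t + s·(1−u_t) − f·u_t = u_t·(1−s−f) + s.
Here 1−s−f = 0.765 and s = 0.028.
u_1 = 0.192800 × 0.765 + 0.028 = 0.175492.
u_2 = 0.175492 × 0.765 + 0.028 = 0.162251.
u_3 = 0.162251 × 0.765 + 0.028 = 0.152122.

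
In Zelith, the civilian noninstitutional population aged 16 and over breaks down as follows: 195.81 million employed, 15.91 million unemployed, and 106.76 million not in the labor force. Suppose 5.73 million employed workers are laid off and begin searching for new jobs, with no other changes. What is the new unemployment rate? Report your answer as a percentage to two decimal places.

New unemployment rate ≈ 10.22%.

Initially, labor force = 195.81 + 15.91 = 211.72 million, so u = 15.91/211.72 = 7.51%.
After the change, employed falls and unemployed rises by 5.73; labor force unchanged → E = 190.08, U = 21.64, labor force = 211.72 million.
New unemployment rate = 21.64 / 211.72 = 10.22%.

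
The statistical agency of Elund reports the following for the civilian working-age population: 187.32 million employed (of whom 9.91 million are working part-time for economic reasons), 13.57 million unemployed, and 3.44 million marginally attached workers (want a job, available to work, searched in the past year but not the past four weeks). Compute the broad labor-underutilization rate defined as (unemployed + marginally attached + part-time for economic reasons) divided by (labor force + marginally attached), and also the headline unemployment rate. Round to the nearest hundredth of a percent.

Broad underutilization rate ≈ 13.17%; headline unemployment rate ≈ 6.75%.

Labor force = 187.32 + 13.57 = 200.89 million.
Numerator = 13.57 + 3.44 + 9.91 = 26.92 million.
Denominator = 200.89 + 3.44 = 204.33 million.
Broad rate = 26.92 / 204.33 = 13.17%.
Headline unemployment rate = 13.57 / 200.89 = 6.75%.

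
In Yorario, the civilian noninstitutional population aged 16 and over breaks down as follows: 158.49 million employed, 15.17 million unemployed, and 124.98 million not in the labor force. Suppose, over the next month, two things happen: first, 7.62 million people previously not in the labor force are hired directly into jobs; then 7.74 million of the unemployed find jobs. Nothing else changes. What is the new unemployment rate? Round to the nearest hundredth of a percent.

Initially, labor force = 158.49 + 15.17 = 173.66 million, so u = 15.17/173.66 = 8.74%.
After the first change, employed and labor force both rise by 7.62; unemployed unchanged → E = 166.11, U = 15.17, labor force = 181.28 million.
After the second change, unemployed falls and employed rises by 7.74; labor force unchanged → E = 173.85, U = 7.43, labor force = 181.28 million.
New unemployment rate = 7.43 / 181.28 = 4.10%.

New unemployment rate ≈ 4.10%.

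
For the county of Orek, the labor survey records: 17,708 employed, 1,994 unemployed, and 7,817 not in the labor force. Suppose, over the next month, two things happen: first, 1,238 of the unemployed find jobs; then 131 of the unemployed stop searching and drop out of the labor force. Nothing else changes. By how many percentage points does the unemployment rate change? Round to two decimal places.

The unemployment rate changes by −6.93 percentage points.

Initially, labor force = 17,708 + 1,994 = 19,702, so u = 1,994/19,702 = 10.12%.
After the first change, unemployed falls and employed rises by 1,238; labor force unchanged → E = 18,946, U = 756, labor force = 19,702.
After the second change, unemployed and labor force both fall by 131 → E = 18,946, U = 625, labor force = 19,571.
New unemployment rate = 625 / 19,571 = 3.19%.
Change = 3.19% − 10.12% = −6.93 percentage points.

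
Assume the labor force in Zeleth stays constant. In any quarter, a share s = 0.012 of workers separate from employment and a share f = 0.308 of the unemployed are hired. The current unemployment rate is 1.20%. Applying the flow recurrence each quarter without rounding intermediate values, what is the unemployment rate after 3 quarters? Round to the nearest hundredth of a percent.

Unemployment rate after three quarters ≈ 2.95%.

With a fixed labor force, u_{t+1} = u_t + s·(1−u_t) − f·u_t = u_t·(1−s−f) + s.
Here 1−s−f = 0.680 and s = 0.012.
u_1 = 0.012000 × 0.680 + 0.012 = 0.020160.
u_2 = 0.020160 × 0.680 + 0.012 = 0.025709.
u_3 = 0.025709 × 0.680 + 0.012 = 0.029482.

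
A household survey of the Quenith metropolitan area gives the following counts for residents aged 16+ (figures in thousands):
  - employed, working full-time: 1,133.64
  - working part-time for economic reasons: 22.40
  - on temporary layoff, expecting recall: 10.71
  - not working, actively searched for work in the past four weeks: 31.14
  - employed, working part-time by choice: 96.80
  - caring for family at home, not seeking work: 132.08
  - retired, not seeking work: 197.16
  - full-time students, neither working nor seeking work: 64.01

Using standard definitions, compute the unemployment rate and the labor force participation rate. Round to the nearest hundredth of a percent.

Employed = 1,133.64 + 22.40 + 96.80 = 1,252.84 thousand (anyone who worked, including part-time for economic reasons, counts as employed).
Unemployed = 10.71 + 31.14 = 41.85 thousand (jobless and actively searching, or on temporary layoff).
Labor force = 1,252.84 + 41.85 = 1,294.69 thousand.
Not in labor force = 132.08 + 197.16 + 64.01 = 393.25 thousand (those not working and not actively searching are outside the labor force).
Civilian working-age population = 1,294.69 + 393.25 = 1,687.94 thousand.
Unemployment rate = 41.85 / 1,294.69 = 3.23%.
Labor force participation rate = 1,294.69 / 1,687.94 = 76.70%.

Unemployment rate ≈ 3.23%; labor force participation rate ≈ 76.70%.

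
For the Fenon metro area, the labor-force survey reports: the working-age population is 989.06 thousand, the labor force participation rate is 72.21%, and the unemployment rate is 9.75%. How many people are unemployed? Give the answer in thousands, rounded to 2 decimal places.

Labor force = 0.7221 × 989.06 = 714.20 thousand.
Unemployed = 0.0975 × 714.20 ≈ 69.63 thousand.

About 69.63 thousand are unemployed.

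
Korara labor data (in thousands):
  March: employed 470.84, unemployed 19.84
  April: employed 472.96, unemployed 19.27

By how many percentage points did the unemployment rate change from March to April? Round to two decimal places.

March: labor force = 470.84 + 19.84 = 490.68; u = 19.84/490.68 = 4.04%.
April: labor force = 472.96 + 19.27 = 492.23; u = 19.27/492.23 = 3.91%.
Change = 3.91% − 4.04% = −0.13 pp.

The unemployment rate changed by −0.13 percentage points.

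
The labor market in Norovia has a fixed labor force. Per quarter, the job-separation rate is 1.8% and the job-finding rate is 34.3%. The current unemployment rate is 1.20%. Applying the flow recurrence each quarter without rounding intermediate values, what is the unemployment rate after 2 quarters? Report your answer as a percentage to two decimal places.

With a fixed labor force, u_{t+1} = u_t + s·(1−u_t) − f·u_t = u_t·(1−s−f) + s.
Here 1−s−f = 0.639 and s = 0.018.
u_1 = 0.012000 × 0.639 + 0.018 = 0.025668.
u_2 = 0.025668 × 0.639 + 0.018 = 0.034402.

Unemployment rate after two quarters ≈ 3.44%.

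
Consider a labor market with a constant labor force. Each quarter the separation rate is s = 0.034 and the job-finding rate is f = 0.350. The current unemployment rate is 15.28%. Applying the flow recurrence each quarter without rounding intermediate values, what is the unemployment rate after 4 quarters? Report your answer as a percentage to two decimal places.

With a fixed labor force, u_{t+1} = u_t + s·(1−u_t) − f·u_t = u_t·(1−s−f) + s.
Here 1−s−f = 0.616 and s = 0.034.
u_1 = 0.152800 × 0.616 + 0.034 = 0.128125.
u_2 = 0.128125 × 0.616 + 0.034 = 0.112925.
u_3 = 0.112925 × 0.616 + 0.034 = 0.103562.
u_4 = 0.103562 × 0.616 + 0.034 = 0.097794.

Unemployment rate after four quarters ≈ 9.78%.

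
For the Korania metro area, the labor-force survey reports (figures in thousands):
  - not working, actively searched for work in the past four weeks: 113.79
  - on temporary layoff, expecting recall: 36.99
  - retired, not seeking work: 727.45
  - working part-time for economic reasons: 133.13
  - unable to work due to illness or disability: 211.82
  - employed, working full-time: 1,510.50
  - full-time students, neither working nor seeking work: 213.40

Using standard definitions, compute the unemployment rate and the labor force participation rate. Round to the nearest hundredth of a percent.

Unemployment rate ≈ 8.40%; labor force participation rate ≈ 60.89%.

Employed = 133.13 + 1,510.50 = 1,643.63 thousand (anyone who worked, including part-time for economic reasons, counts as employed).
Unemployed = 113.79 + 36.99 = 150.78 thousand (jobless and actively searching, or on temporary layoff).
Labor force = 1,643.63 + 150.78 = 1,794.41 thousand.
Not in labor force = 727.45 + 211.82 + 213.40 = 1,152.67 thousand (those not working and not actively searching are outside the labor force).
Civilian working-age population = 1,794.41 + 1,152.67 = 2,947.08 thousand.
Unemployment rate = 150.78 / 1,794.41 = 8.40%.
Labor force participation rate = 1,794.41 / 2,947.08 = 60.89%.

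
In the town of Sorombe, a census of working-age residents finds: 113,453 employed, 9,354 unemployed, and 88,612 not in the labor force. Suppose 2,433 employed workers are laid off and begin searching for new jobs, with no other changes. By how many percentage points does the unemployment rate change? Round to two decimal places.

The unemployment rate changes by +1.98 percentage points.

Initially, labor force = 113,453 + 9,354 = 122,807, so u = 9,354/122,807 = 7.62%.
After the change, employed falls and unemployed rises by 2,433; labor force unchanged → E = 111,020, U = 11,787, labor force = 122,807.
New unemployment rate = 11,787 / 122,807 = 9.60%.
Change = 9.60% − 7.62% = +1.98 percentage points.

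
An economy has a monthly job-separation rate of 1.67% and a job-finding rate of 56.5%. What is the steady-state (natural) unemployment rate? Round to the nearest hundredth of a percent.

At steady state the flows balance: s·E = f·U, so U/(E+U) = s/(s+f).
u* = 1.67 / (1.67 + 56.5) = 1.67 / 58.17 = 2.87%.

Steady-state unemployment rate ≈ 2.87%.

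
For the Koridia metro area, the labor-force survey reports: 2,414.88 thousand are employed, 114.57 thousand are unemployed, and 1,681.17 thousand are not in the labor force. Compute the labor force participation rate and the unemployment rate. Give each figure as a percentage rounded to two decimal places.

Labor force = employed + unemployed = 2,414.88 + 114.57 = 2,529.45 thousand.
Working-age population = 2,529.45 + 1,681.17 = 4,210.62 thousand.
Unemployment rate = 114.57 / 2,529.45 = 4.53%.
Labor force participation rate = 2,529.45 / 4,210.62 = 60.07%.

Labor force participation rate ≈ 60.07%; unemployment rate ≈ 4.53%.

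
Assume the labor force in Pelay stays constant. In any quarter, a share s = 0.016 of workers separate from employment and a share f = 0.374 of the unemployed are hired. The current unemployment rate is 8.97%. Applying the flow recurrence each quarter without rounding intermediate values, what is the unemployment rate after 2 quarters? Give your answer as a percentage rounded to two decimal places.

With a fixed labor force, u_{t+1} = u_t + s·(1−u_t) − f·u_t = u_t·(1−s−f) + s.
Here 1−s−f = 0.610 and s = 0.016.
u_1 = 0.089700 × 0.610 + 0.016 = 0.070717.
u_2 = 0.070717 × 0.610 + 0.016 = 0.059137.

Unemployment rate after two quarters ≈ 5.91%.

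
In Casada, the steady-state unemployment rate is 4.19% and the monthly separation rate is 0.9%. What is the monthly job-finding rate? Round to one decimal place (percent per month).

Job-finding rate ≈ 20.6% per month.

From u* = s/(s+f): f = s·(1−u)/u.
f = 0.9 × (1 − 0.0419) / 0.0419 = 0.8623 / 0.0419 ≈ 20.6% per month.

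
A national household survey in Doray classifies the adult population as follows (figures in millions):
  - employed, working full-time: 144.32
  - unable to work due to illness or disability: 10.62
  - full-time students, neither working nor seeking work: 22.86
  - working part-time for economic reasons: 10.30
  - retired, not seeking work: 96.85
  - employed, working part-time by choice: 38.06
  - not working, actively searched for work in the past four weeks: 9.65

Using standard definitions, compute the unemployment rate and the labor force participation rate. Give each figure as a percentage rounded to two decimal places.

Employed = 144.32 + 10.30 + 38.06 = 192.68 million (anyone who worked, including part-time for economic reasons, counts as employed).
Unemployed = 9.65 million.
Labor force = 192.68 + 9.65 = 202.33 million.
Not in labor force = 10.62 + 22.86 + 96.85 = 130.33 million (those not working and not actively searching are outside the labor force).
Civilian working-age population = 202.33 + 130.33 = 332.66 million.
Unemployment rate = 9.65 / 202.33 = 4.77%.
Labor force participation rate = 202.33 / 332.66 = 60.82%.

Unemployment rate ≈ 4.77%; labor force participation rate ≈ 60.82%.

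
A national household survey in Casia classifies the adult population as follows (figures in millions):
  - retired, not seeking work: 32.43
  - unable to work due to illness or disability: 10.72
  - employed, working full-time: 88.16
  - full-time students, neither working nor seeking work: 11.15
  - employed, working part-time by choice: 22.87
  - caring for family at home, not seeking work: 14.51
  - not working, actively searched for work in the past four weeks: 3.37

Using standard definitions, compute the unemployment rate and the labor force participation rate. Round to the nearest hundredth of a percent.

Unemployment rate ≈ 2.95%; labor force participation rate ≈ 62.44%.

Employed = 88.16 + 22.87 = 111.03 million.
Unemployed = 3.37 million.
Labor force = 111.03 + 3.37 = 114.40 million.
Not in labor force = 32.43 + 10.72 + 11.15 + 14.51 = 68.81 million (those not working and not actively searching are outside the labor force).
Civilian working-age population = 114.40 + 68.81 = 183.21 million.
Unemployment rate = 3.37 / 114.40 = 2.95%.
Labor force participation rate = 114.40 / 183.21 = 62.44%.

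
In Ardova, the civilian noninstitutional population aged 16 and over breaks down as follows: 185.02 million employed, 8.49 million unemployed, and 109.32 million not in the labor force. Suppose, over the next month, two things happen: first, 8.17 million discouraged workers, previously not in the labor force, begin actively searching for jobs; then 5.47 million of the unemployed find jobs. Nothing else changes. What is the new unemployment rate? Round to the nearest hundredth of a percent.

Initially, labor force = 185.02 + 8.49 = 193.51 million, so u = 8.49/193.51 = 4.39%.
After the first change, unemployed and labor force both rise by 8.17 → E = 185.02, U = 16.66, labor force = 201.68 million.
After the second change, unemployed falls and employed rises by 5.47; labor force unchanged → E = 190.49, U = 11.19, labor force = 201.68 million.
New unemployment rate = 11.19 / 201.68 = 5.55%.

New unemployment rate ≈ 5.55%.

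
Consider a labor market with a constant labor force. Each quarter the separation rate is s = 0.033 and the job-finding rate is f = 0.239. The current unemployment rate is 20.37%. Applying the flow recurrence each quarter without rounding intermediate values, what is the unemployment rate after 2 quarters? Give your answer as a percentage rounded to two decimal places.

Unemployment rate after two quarters ≈ 16.50%.

With a fixed labor force, u_{t+1} = u_t + s·(1−u_t) − f·u_t = u_t·(1−s−f) + s.
Here 1−s−f = 0.728 and s = 0.033.
u_1 = 0.203700 × 0.728 + 0.033 = 0.181294.
u_2 = 0.181294 × 0.728 + 0.033 = 0.164982.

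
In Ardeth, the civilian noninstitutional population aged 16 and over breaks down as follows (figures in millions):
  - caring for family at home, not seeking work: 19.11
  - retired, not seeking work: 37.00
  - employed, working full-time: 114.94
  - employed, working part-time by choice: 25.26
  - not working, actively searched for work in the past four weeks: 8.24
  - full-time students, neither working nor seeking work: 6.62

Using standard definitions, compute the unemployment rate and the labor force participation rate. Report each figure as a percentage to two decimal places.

Employed = 114.94 + 25.26 = 140.20 million.
Unemployed = 8.24 million.
Labor force = 140.20 + 8.24 = 148.44 million.
Not in labor force = 19.11 + 37.00 + 6.62 = 62.73 million (those not working and not actively searching are outside the labor force).
Civilian working-age population = 148.44 + 62.73 = 211.17 million.
Unemployment rate = 8.24 / 148.44 = 5.55%.
Labor force participation rate = 148.44 / 211.17 = 70.29%.

Unemployment rate ≈ 5.55%; labor force participation rate ≈ 70.29%.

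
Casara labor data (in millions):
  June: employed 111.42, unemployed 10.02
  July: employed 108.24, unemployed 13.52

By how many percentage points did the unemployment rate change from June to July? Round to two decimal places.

June: labor force = 111.42 + 10.02 = 121.44; u = 10.02/121.44 = 8.25%.
July: labor force = 108.24 + 13.52 = 121.76; u = 13.52/121.76 = 11.10%.
Change = 11.10% − 8.25% = +2.85 pp.

The unemployment rate changed by +2.85 percentage points.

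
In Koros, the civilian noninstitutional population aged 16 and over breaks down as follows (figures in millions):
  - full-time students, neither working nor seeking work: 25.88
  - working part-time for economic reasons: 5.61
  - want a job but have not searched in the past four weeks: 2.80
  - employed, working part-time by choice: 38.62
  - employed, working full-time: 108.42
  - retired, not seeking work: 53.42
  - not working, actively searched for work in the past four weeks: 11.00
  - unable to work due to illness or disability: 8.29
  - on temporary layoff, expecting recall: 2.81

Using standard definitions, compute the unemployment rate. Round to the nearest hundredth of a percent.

Unemployment rate ≈ 8.30%.

Employed = 5.61 + 38.62 + 108.42 = 152.65 million (anyone who worked, including part-time for economic reasons, counts as employed).
Unemployed = 11.00 + 2.81 = 13.81 million (jobless and actively searching, or on temporary layoff).
Labor force = 152.65 + 13.81 = 166.46 million.
Unemployment rate = 13.81 / 166.46 = 8.30%.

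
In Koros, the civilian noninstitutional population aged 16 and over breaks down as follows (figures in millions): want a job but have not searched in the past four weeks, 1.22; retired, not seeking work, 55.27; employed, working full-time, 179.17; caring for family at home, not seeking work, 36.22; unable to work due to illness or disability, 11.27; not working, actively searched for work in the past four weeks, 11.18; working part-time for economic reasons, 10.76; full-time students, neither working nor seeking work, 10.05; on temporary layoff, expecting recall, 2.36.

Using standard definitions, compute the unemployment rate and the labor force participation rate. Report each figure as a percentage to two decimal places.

Employed = 179.17 + 10.76 = 189.93 million (anyone who worked, including part-time for economic reasons, counts as employed).
Unemployed = 11.18 + 2.36 = 13.54 million (jobless and actively searching, or on temporary layoff).
Labor force = 189.93 + 13.54 = 203.47 million.
Not in labor force = 1.22 + 55.27 + 36.22 + 11.27 + 10.05 = 114.03 million (those not working and not actively searching are outside the labor force — including those who want a job but have given up searching).
Civilian working-age population = 203.47 + 114.03 = 317.50 million.
Unemployment rate = 13.54 / 203.47 = 6.65%.
Labor force participation rate = 203.47 / 317.50 = 64.09%.

Unemployment rate ≈ 6.65%; labor force participation rate ≈ 64.09%.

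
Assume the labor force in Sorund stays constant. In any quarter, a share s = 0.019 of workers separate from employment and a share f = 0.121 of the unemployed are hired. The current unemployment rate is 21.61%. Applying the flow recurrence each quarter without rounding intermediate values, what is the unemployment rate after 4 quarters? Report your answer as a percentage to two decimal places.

With a fixed labor force, u_{t+1} = u_t + s·(1−u_t) − f·u_t = u_t·(1−s−f) + s.
Here 1−s−f = 0.860 and s = 0.019.
u_1 = 0.216100 × 0.860 + 0.019 = 0.204846.
u_2 = 0.204846 × 0.860 + 0.019 = 0.195168.
u_3 = 0.195168 × 0.860 + 0.019 = 0.186844.
u_4 = 0.186844 × 0.860 + 0.019 = 0.179686.

Unemployment rate after four quarters ≈ 17.97%.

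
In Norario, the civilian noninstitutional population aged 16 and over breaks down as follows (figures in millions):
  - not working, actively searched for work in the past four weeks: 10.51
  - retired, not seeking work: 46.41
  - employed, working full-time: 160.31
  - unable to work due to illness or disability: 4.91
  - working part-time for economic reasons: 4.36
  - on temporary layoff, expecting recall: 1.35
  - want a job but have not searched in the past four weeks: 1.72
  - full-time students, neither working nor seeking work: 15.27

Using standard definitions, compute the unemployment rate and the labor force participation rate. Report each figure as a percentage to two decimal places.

Unemployment rate ≈ 6.72%; labor force participation rate ≈ 72.10%.

Employed = 160.31 + 4.36 = 164.67 million (anyone who worked, including part-time for economic reasons, counts as employed).
Unemployed = 10.51 + 1.35 = 11.86 million (jobless and actively searching, or on temporary layoff).
Labor force = 164.67 + 11.86 = 176.53 million.
Not in labor force = 46.41 + 4.91 + 1.72 + 15.27 = 68.31 million (those not working and not actively searching are outside the labor force — including those who want a job but have given up searching).
Civilian working-age population = 176.53 + 68.31 = 244.84 million.
Unemployment rate = 11.86 / 176.53 = 6.72%.
Labor force participation rate = 176.53 / 244.84 = 72.10%.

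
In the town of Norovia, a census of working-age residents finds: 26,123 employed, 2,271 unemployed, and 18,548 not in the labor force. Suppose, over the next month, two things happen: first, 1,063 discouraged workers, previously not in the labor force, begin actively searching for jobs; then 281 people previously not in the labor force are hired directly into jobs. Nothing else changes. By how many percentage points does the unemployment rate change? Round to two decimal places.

Initially, labor force = 26,123 + 2,271 = 28,394, so u = 2,271/28,394 = 8.00%.
After the first change, unemployed and labor force both rise by 1,063 → E = 26,123, U = 3,334, labor force = 29,457.
After the second change, employed and labor force both rise by 281; unemployed unchanged → E = 26,404, U = 3,334, labor force = 29,738.
New unemployment rate = 3,334 / 29,738 = 11.21%.
Change = 11.21% − 8.00% = +3.21 percentage points.

The unemployment rate changes by +3.21 percentage points.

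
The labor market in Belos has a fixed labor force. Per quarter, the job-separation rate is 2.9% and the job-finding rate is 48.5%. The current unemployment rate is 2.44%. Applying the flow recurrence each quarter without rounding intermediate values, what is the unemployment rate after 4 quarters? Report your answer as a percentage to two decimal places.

Unemployment rate after four quarters ≈ 5.46%.

With a fixed labor force, u_{t+1} = u_t + s·(1−u_t) − f·u_t = u_t·(1−s−f) + s.
Here 1−s−f = 0.486 and s = 0.029.
u_1 = 0.024400 × 0.486 + 0.029 = 0.040858.
u_2 = 0.040858 × 0.486 + 0.029 = 0.048857.
u_3 = 0.048857 × 0.486 + 0.029 = 0.052745.
u_4 = 0.052745 × 0.486 + 0.029 = 0.054634.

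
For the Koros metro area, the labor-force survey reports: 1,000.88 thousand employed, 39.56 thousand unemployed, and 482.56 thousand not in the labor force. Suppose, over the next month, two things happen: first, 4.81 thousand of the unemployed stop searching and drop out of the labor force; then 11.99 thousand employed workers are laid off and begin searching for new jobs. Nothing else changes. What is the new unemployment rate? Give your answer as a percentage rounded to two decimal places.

New unemployment rate ≈ 4.51%.

Initially, labor force = 1,000.88 + 39.56 = 1,040.44 thousand, so u = 39.56/1,040.44 = 3.80%.
After the first change, unemployed and labor force both fall by 4.81 → E = 1,000.88, U = 34.75, labor force = 1,035.63 thousand.
After the second change, employed falls and unemployed rises by 11.99; labor force unchanged → E = 988.89, U = 46.74, labor force = 1,035.63 thousand.
New unemployment rate = 46.74 / 1,035.63 = 4.51%.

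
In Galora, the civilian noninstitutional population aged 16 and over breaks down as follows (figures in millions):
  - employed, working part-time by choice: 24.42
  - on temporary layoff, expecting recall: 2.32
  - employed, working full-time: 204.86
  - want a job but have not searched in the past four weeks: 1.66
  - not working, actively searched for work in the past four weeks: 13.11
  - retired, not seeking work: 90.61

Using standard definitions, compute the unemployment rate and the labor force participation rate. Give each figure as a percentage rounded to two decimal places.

Employed = 24.42 + 204.86 = 229.28 million.
Unemployed = 2.32 + 13.11 = 15.43 million (jobless and actively searching, or on temporary layoff).
Labor force = 229.28 + 15.43 = 244.71 million.
Not in labor force = 1.66 + 90.61 = 92.27 million (those not working and not actively searching are outside the labor force — including those who want a job but have given up searching).
Civilian working-age population = 244.71 + 92.27 = 336.98 million.
Unemployment rate = 15.43 / 244.71 = 6.31%.
Labor force participation rate = 244.71 / 336.98 = 72.62%.

Unemployment rate ≈ 6.31%; labor force participation rate ≈ 72.62%.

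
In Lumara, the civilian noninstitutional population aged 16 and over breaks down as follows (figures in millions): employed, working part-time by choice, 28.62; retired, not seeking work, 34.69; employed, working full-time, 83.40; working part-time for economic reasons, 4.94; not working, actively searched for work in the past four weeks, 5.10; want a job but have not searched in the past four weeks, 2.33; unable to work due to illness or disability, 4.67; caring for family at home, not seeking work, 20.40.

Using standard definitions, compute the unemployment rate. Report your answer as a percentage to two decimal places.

Unemployment rate ≈ 4.18%.

Employed = 28.62 + 83.40 + 4.94 = 116.96 million (anyone who worked, including part-time for economic reasons, counts as employed).
Unemployed = 5.10 million.
Labor force = 116.96 + 5.10 = 122.06 million.
Unemployment rate = 5.10 / 122.06 = 4.18%.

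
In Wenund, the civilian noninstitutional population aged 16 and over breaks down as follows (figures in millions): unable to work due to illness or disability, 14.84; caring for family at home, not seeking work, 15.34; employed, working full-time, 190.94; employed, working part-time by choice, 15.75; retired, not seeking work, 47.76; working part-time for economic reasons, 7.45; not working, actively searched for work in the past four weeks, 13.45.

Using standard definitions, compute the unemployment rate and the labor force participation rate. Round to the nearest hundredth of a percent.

Unemployment rate ≈ 5.91%; labor force participation rate ≈ 74.49%.

Employed = 190.94 + 15.75 + 7.45 = 214.14 million (anyone who worked, including part-time for economic reasons, counts as employed).
Unemployed = 13.45 million.
Labor force = 214.14 + 13.45 = 227.59 million.
Not in labor force = 14.84 + 15.34 + 47.76 = 77.94 million (those not working and not actively searching are outside the labor force).
Civilian working-age population = 227.59 + 77.94 = 305.53 million.
Unemployment rate = 13.45 / 227.59 = 5.91%.
Labor force participation rate = 227.59 / 305.53 = 74.49%.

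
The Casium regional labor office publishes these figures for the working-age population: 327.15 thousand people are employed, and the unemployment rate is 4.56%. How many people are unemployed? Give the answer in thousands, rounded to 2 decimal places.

About 15.63 thousand are unemployed.

Let U be the number unemployed. The labor force is E + U, and U/(E+U) = 0.0456.
So U = 0.0456 × 327.15 / (1 − 0.0456) = 14.9180 / 0.9544 ≈ 15.63 thousand.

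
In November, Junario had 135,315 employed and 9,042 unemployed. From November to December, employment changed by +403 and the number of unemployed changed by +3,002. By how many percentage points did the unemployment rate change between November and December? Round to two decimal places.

The unemployment rate changed by +1.89 percentage points.

November: labor force = 135,315 + 9,042 = 144,357; u = 9,042/144,357 = 6.26%.
December: labor force = 135,718 + 12,044 = 147,762; u = 12,044/147,762 = 8.15%.
Change = 8.15% − 6.26% = +1.89 pp.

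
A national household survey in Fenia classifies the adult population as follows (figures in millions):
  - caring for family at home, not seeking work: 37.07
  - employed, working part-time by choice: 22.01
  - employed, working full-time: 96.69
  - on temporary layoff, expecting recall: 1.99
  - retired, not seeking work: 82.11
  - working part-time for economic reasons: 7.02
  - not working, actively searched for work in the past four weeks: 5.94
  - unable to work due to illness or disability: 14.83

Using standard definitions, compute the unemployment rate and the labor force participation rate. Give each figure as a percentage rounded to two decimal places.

Employed = 22.01 + 96.69 + 7.02 = 125.72 million (anyone who worked, including part-time for economic reasons, counts as employed).
Unemployed = 1.99 + 5.94 = 7.93 million (jobless and actively searching, or on temporary layoff).
Labor force = 125.72 + 7.93 = 133.65 million.
Not in labor force = 37.07 + 82.11 + 14.83 = 134.01 million (those not working and not actively searching are outside the labor force).
Civilian working-age population = 133.65 + 134.01 = 267.66 million.
Unemployment rate = 7.93 / 133.65 = 5.93%.
Labor force participation rate = 133.65 / 267.66 = 49.93%.

Unemployment rate ≈ 5.93%; labor force participation rate ≈ 49.93%.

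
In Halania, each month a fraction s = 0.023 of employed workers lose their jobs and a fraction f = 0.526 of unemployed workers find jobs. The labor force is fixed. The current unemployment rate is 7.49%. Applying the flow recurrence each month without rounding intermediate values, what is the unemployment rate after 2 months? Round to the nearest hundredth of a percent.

With a fixed labor force, u_{t+1} = u_t + s·(1−u_t) − f·u_t = u_t·(1−s−f) + s.
Here 1−s−f = 0.451 and s = 0.023.
u_1 = 0.074900 × 0.451 + 0.023 = 0.056780.
u_2 = 0.056780 × 0.451 + 0.023 = 0.048608.

Unemployment rate after two months ≈ 4.86%.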